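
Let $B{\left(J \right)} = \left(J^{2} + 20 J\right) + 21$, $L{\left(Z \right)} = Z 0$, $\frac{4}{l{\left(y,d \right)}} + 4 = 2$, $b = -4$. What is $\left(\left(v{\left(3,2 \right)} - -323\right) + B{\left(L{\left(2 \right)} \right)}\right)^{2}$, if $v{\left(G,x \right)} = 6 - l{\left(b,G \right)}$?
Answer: $123904$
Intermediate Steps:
$l{\left(y,d \right)} = -2$ ($l{\left(y,d \right)} = \frac{4}{-4 + 2} = \frac{4}{-2} = 4 \left(- \frac{1}{2}\right) = -2$)
$v{\left(G,x \right)} = 8$ ($v{\left(G,x \right)} = 6 - -2 = 6 + 2 = 8$)
$L{\left(Z \right)} = 0$
$B{\left(J \right)} = 21 + J^{2} + 20 J$
$\left(\left(v{\left(3,2 \right)} - -323\right) + B{\left(L{\left(2 \right)} \right)}\right)^{2} = \left(\left(8 - -323\right) + \left(21 + 0^{2} + 20 \cdot 0\right)\right)^{2} = \left(\left(8 + 323\right) + \left(21 + 0 + 0\right)\right)^{2} = \left(331 + 21\right)^{2} = 352^{2} = 123904$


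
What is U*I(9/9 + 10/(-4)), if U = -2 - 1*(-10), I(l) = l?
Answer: -12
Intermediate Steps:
U = 8 (U = -2 + 10 = 8)
U*I(9/9 + 10/(-4)) = 8*(9/9 + 10/(-4)) = 8*(9*(1/9) + 10*(-1/4)) = 8*(1 - 5/2) = 8*(-3/2) = -12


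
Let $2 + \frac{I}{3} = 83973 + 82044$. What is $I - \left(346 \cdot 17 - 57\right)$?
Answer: $492220$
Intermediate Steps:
$I = 498045$ ($I = -6 + 3 \left(83973 + 82044\right) = -6 + 3 \cdot 166017 = -6 + 498051 = 498045$)
$I - \left(346 \cdot 17 - 57\right) = 498045 - \left(346 \cdot 17 - 57\right) = 498045 - \left(5882 - 57\right) = 498045 - 5825 = 492220$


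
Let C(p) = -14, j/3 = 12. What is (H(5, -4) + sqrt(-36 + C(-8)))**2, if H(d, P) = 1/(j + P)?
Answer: -51199/1024 + 5*I*sqrt(2)/16 ≈ -49.999 + 0.44194*I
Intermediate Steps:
j = 36 (j = 3*12 = 36)
H(d, P) = 1/(36 + P)
(H(5, -4) + sqrt(-36 + C(-8)))**2 = (1/(36 - 4) + sqrt(-36 - 14))**2 = (1/32 + sqrt(-50))**2 = (1/32 + 5*I*sqrt(2))**2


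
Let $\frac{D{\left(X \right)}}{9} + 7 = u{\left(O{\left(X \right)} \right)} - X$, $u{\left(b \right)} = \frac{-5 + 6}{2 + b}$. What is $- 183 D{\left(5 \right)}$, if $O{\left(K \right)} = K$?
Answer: $\frac{136701}{7} \approx 19529.0$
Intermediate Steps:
$u{\left(b \right)} = \frac{1}{2 + b}$ ($u{\left(b \right)} = 1 \frac{1}{2 + b} = \frac{1}{2 + b}$)
$D{\left(X \right)} = -63 - 9 X + \frac{9}{2 + X}$ ($D{\left(X \right)} = -63 + 9 \left(\frac{1}{2 + X} - X\right) = -63 - \left(- \frac{9}{2 + X} + 9 X\right) = -63 - 9 X + \frac{9}{2 + X}$)
$- 183 D{\left(5 \right)} = - 183 \frac{9 \left(1 - \left(2 + 5\right) \left(7 + 5\right)\right)}{2 + 5} = - 183 \frac{9 \left(1 - 7 \cdot 12\right)}{7} = - 183 \cdot 9 \cdot \frac{1}{7} \left(1 - 84\right) = - 183 \cdot 9 \cdot \frac{1}{7} \left(-83\right) = \left(-183\right) \left(- \frac{747}{7}\right) = \frac{136701}{7}$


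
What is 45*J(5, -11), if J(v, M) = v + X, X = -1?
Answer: 180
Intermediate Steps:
J(v, M) = -1 + v (J(v, M) = v - 1 = -1 + v)
45*J(5, -11) = 45*(-1 + 5) = 45*4 = 180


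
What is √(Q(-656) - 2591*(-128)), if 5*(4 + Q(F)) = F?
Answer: 2*√2071955/5 ≈ 575.77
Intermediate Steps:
Q(F) = -4 + F/5
√(Q(-656) - 2591*(-128)) = √((-4 + (⅕)*(-656)) - 2591*(-128)) = √((-4 - 656/5) + 331648) = √(-676/5 + 331648) = √(1657564/5) = 2*√2071955/5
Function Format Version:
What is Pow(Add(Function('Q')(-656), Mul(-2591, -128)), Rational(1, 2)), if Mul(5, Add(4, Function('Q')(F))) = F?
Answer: Mul(Rational(2, 5), Pow(2071955, Rational(1, 2))) ≈ 575.77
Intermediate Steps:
Function('Q')(F) = Add(-4, Mul(Rational(1, 5), F))
Pow(Add(Function('Q')(-656), Mul(-2591, -128)), Rational(1, 2)) = Pow(Add(Add(-4, Mul(Rational(1, 5), -656)), Mul(-2591, -128)), Rational(1, 2)) = Pow(Add(Add(-4, Rational(-656, 5)), 331648), Rational(1, 2)) = Pow(Add(Rational(-676, 5), 331648), Rational(1, 2)) = Pow(Rational(1657564, 5), Rational(1, 2)) = Mul(Rational(2, 5), Pow(2071955, Rational(1, 2)))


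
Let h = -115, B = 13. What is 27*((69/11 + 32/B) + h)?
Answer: -410292/143 ≈ -2869.2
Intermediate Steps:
27*((69/11 + 32/B) + h) = 27*((69/11 + 32/13) - 115) = 27*(1249/143 - 115) = 27*(-15196/143) = -410292/143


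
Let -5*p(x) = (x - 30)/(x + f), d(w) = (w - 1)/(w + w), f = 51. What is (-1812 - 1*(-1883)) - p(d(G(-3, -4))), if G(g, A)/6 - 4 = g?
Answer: 43736/617 ≈ 70.885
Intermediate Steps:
G(g, A) = 24 + 6*g
d(w) = (-1 + w)/(2*w) (d(w) = (-1 + w)/((2*w)) = (-1 + w)*(1/(2*w)) = (-1 + w)/(2*w))
p(x) = -(-30 + x)/(5*(51 + x)) (p(x) = -(x - 30)/(5*(x + 51)) = -(-30 + x)/(5*(51 + x)))
(-1812 - 1*(-1883)) - p(d(G(-3, -4))) = (-1812 - 1*(-1883)) - (30 - (-1 + (24 + 6*(-3)))/(2*(24 + 6*(-3))))/(5*(51 + (-1 + (24 + 6*(-3)))/(2*(24 + 6*(-3))))) = (-1812 + 1883) - (30 - (-1 + (24 - 18))/(2*(24 - 18)))/(5*(51 + (-1 + (24 - 18))/(2*(24 - 18)))) = 71 - (30 - (-1 + 6)/(2*6))/(5*(51 + (½)*(-1 + 6)/6)) = 71 - (30 - 5/(2*6))/(5*(51 + (½)*(⅙)*5)) = 71 - (30 - 1*5/12)/(5*(51 + 5/12)) = 71 - (30 - 5/12)/(5*617/12) = 71 - 12*355/(5*617*12) = 71 - 1*71/617 = 71 - 71/617 = 43736/617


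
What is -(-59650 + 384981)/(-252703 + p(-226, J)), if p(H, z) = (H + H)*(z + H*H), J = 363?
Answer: 325331/23503131 ≈ 0.013842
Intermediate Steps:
p(H, z) = 2*H*(z + H**2) (p(H, z) = (2*H)*(z + H**2) = 2*H*(z + H**2))
-(-59650 + 384981)/(-252703 + p(-226, J)) = -(-59650 + 384981)/(-252703 + 2*(-226)*(363 + (-226)**2)) = -325331/(-252703 + 2*(-226)*(363 + 51076)) = -325331/(-252703 + 2*(-226)*51439) = -325331/(-252703 - 23250428) = -325331/(-23503131) = -325331*(-1)/23503131 = -1*(-325331/23503131) = 325331/23503131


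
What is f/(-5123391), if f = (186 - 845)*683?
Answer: 450097/5123391 ≈ 0.087851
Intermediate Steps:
f = -450097 (f = -659*683 = -450097)
f/(-5123391) = -450097/(-5123391) = -450097*(-1/5123391) = 450097/5123391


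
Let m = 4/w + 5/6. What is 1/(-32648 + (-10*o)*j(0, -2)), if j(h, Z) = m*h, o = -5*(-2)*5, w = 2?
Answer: -1/32648 ≈ -3.0630e-5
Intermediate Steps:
o = 50 (o = 10*5 = 50)
m = 17/6 (m = 4/2 + 5/6 = 4*(1/2) + 5*(1/6) = 2 + 5/6 = 17/6 ≈ 2.8333)
j(h, Z) = 17*h/6
1/(-32648 + (-10*o)*j(0, -2)) = 1/(-32648 + (-10*50)*((17/6)*0)) = 1/(-32648 - 500*0) = 1/(-32648 + 0) = 1/(-32648) = -1/32648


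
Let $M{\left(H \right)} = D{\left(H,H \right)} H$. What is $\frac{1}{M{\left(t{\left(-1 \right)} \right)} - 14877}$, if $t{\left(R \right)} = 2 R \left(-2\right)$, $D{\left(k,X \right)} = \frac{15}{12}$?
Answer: $- \frac{1}{14872} \approx -6.724 \cdot 10^{-5}$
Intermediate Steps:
$D{\left(k,X \right)} = \frac{5}{4}$ ($D{\left(k,X \right)} = 15 \cdot \frac{1}{12} = \frac{5}{4}$)
$t{\left(R \right)} = - 4 R$
$M{\left(H \right)} = \frac{5 H}{4}$
$\frac{1}{M{\left(t{\left(-1 \right)} \right)} - 14877} = \frac{1}{\frac{5 \left(\left(-4\right) \left(-1\right)\right)}{4} - 14877} = \frac{1}{\frac{5}{4} \cdot 4 - 14877} = \frac{1}{5 - 14877} = \frac{1}{-14872} = - \frac{1}{14872}$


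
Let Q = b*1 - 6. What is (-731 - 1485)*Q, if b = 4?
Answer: 4432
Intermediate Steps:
Q = -2 (Q = 4*1 - 6 = 4 - 6 = -2)
(-731 - 1485)*Q = (-731 - 1485)*(-2) = -2216*(-2) = 4432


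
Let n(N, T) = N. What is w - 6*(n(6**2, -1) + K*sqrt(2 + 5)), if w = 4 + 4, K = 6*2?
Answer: -208 - 72*sqrt(7) ≈ -398.49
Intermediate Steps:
K = 12
w = 8
w - 6*(n(6**2, -1) + K*sqrt(2 + 5)) = 8 - 6*(6**2 + 12*sqrt(2 + 5)) = 8 - 6*(36 + 12*sqrt(7)) = 8 + (-216 - 72*sqrt(7)) = -208 - 72*sqrt(7)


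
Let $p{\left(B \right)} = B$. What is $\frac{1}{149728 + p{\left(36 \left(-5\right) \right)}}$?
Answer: $\frac{1}{149548} \approx 6.6868 \cdot 10^{-6}$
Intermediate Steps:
$\frac{1}{149728 + p{\left(36 \left(-5\right) \right)}} = \frac{1}{149728 + 36 \left(-5\right)} = \frac{1}{149728 - 180} = \frac{1}{149548}$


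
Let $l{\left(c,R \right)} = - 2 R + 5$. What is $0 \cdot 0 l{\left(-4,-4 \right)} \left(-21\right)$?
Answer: $0$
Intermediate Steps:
$l{\left(c,R \right)} = 5 - 2 R$
$0 \cdot 0 l{\left(-4,-4 \right)} \left(-21\right) = 0 \cdot 0 \left(5 - -8\right) \left(-21\right) = 0 \left(5 + 8\right) \left(-21\right) = 0 \cdot 13 \left(-21\right) = 0 \left(-21\right) = 0$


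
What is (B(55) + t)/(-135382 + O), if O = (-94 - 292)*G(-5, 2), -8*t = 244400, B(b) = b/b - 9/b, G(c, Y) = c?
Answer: 140017/611655 ≈ 0.22891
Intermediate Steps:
B(b) = 1 - 9/b
t = -30550 (t = -⅛*244400 = -30550)
O = 1930 (O = (-94 - 292)*(-5) = -386*(-5) = 1930)
(B(55) + t)/(-135382 + O) = ((-9 + 55)/55 - 30550)/(-135382 + 1930) = ((1/55)*46 - 30550)/(-133452) = (46/55 - 30550)*(-1/133452) = -1680204/55*(-1/133452) = 140017/611655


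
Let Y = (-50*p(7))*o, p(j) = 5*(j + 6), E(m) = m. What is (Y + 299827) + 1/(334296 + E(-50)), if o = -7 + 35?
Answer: 69799589443/334246 ≈ 2.0883e+5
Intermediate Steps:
p(j) = 30 + 5*j (p(j) = 5*(6 + j) = 30 + 5*j)
o = 28
Y = -91000 (Y = -50*(30 + 5*7)*28 = -50*(30 + 35)*28 = -50*65*28 = -3250*28 = -91000)
(Y + 299827) + 1/(334296 + E(-50)) = (-91000 + 299827) + 1/(334296 - 50) = 208827 + 1/334246 = 69799589443/334246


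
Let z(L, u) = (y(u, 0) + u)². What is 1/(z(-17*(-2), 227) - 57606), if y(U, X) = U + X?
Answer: 1/148510 ≈ 6.7335e-6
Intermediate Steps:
z(L, u) = 4*u² (z(L, u) = ((u + 0) + u)² = (u + u)² = (2*u)² = 4*u²)
1/(z(-17*(-2), 227) - 57606) = 1/(4*227² - 57606) = 1/(4*51529 - 57606) = 1/(206116 - 57606) = 1/148510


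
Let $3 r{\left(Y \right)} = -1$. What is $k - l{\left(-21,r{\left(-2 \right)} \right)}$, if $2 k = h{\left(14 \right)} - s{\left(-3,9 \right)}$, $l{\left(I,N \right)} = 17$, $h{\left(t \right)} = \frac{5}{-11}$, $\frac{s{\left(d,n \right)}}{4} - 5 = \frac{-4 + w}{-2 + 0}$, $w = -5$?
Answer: $- \frac{797}{22} \approx -36.227$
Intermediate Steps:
$s{\left(d,n \right)} = 38$ ($s{\left(d,n \right)} = 20 + 4 \frac{-4 - 5}{-2 + 0} = 20 + 4 \left(- \frac{9}{-2}\right) = 20 + 4 \left(\left(-9\right) \left(- \frac{1}{2}\right)\right) = 20 + 4 \cdot \frac{9}{2} = 20 + 18 = 38$)
$h{\left(t \right)} = - \frac{5}{11}$ ($h{\left(t \right)} = 5 \left(- \frac{1}{11}\right) = - \frac{5}{11}$)
$r{\left(Y \right)} = - \frac{1}{3}$ ($r{\left(Y \right)} = \frac{1}{3} \left(-1\right) = - \frac{1}{3}$)
$k = - \frac{423}{22}$ ($k = \frac{- \frac{5}{11} - 38}{2} = \frac{1}{2} \left(- \frac{423}{11}\right) = - \frac{423}{22} \approx -19.227$)
$k - l{\left(-21,r{\left(-2 \right)} \right)} = - \frac{423}{22} - 17 = - \frac{797}{22}$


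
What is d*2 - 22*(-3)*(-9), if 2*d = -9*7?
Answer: -657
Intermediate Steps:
d = -63/2 (d = (-9*7)/2 = (½)*(-63) = -63/2 ≈ -31.500)
d*2 - 22*(-3)*(-9) = -63/2*2 - 22*(-3)*(-9) = -63 + 66*(-9) = -63 - 594 = -657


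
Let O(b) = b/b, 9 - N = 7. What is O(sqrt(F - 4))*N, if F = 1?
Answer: 2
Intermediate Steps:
N = 2 (N = 9 - 1*7 = 9 - 7 = 2)
O(b) = 1
O(sqrt(F - 4))*N = 1*2 = 2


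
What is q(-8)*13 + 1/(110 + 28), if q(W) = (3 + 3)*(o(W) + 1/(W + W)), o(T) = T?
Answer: -347135/552 ≈ -628.87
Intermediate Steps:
q(W) = 3/W + 6*W (q(W) = (3 + 3)*(W + 1/(W + W)) = 6*(W + 1/(2*W)) = 3/W + 6*W)
q(-8)*13 + 1/(110 + 28) = (3/(-8) + 6*(-8))*13 + 1/(110 + 28) = (3*(-⅛) - 48)*13 + 1/138 = (-3/8 - 48)*13 + 1/138 = -387/8*13 + 1/138 = -5031/8 + 1/138 = -347135/552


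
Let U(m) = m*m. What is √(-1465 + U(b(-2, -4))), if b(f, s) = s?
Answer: 3*I*√161 ≈ 38.066*I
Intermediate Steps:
U(m) = m²
√(-1465 + U(b(-2, -4))) = √(-1465 + (-4)²) = √(-1465 + 16) = √(-1449) = 3*I*√161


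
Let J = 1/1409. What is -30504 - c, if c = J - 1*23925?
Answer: -9269812/1409 ≈ -6579.0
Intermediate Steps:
J = 1/1409 ≈ 0.00070972
c = -33710324/1409 (c = 1/1409 - 1*23925 = 1/1409 - 23925 = -33710324/1409 ≈ -23925.)
-30504 - c = -30504 - 1*(-33710324/1409) = -30504 + 33710324/1409 = -9269812/1409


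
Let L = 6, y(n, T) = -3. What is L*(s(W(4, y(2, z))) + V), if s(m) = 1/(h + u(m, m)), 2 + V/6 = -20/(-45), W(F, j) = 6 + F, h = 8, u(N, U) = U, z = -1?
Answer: -167/3 ≈ -55.667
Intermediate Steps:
V = -28/3 (V = -12 + 6*(-20/(-45)) = -12 + 6*(-20*(-1/45)) = -12 + 6*(4/9) = -12 + 8/3 = -28/3 ≈ -9.3333)
s(m) = 1/(8 + m)
L*(s(W(4, y(2, z))) + V) = 6*(1/(8 + (6 + 4)) - 28/3) = 6*(1/(8 + 10) - 28/3) = 6*(1/18 - 28/3) = 6*(-167/18) = -167/3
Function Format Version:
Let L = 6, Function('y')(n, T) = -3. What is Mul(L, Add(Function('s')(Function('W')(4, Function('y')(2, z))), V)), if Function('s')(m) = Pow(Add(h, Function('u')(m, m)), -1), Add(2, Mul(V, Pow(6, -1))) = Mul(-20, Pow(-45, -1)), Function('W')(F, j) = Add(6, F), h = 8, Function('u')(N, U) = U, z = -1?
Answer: Rational(-167, 3) ≈ -55.667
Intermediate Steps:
V = Rational(-28, 3) (V = Add(-12, Mul(6, Mul(-20, Pow(-45, -1)))) = Add(-12, Mul(6, Mul(-20, Rational(-1, 45)))) = Add(-12, Mul(6, Rational(4, 9))) = Add(-12, Rational(8, 3)) = Rational(-28, 3) ≈ -9.3333)
Function('s')(m) = Pow(Add(8, m), -1)
Mul(L, Add(Function('s')(Function('W')(4, Function('y')(2, z))), V)) = Mul(6, Add(Pow(Add(8, Add(6, 4)), -1), Rational(-28, 3))) = Mul(6, Add(Pow(Add(8, 10), -1), Rational(-28, 3))) = Mul(6, Add(Pow(18, -1), Rational(-28, 3))) = Mul(6, Add(Rational(1, 18), Rational(-28, 3))) = Mul(6, Rational(-167, 18)) = Rational(-167, 3)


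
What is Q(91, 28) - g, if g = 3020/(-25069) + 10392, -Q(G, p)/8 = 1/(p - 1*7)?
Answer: -5470995140/526449 ≈ -10392.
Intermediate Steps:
Q(G, p) = -8/(-7 + p) (Q(G, p) = -8/(p - 1*7) = -8/(p - 7) = -8/(-7 + p))
g = 260514028/25069 (g = 3020*(-1/25069) + 10392 = -3020/25069 + 10392 = 260514028/25069 ≈ 10392.)
Q(91, 28) - g = -8/(-7 + 28) - 1*260514028/25069 = -8/21 - 260514028/25069 = -5470995140/526449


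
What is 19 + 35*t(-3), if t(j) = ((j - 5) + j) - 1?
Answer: -401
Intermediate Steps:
t(j) = -6 + 2*j (t(j) = ((-5 + j) + j) - 1 = (-5 + 2*j) - 1 = -6 + 2*j)
19 + 35*t(-3) = 19 + 35*(-6 + 2*(-3)) = 19 + 35*(-6 - 6) = 19 + 35*(-12) = 19 - 420 = -401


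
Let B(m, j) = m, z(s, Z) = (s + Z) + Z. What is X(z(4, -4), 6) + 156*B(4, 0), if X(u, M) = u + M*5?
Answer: 650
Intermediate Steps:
z(s, Z) = s + 2*Z (z(s, Z) = (Z + s) + Z = s + 2*Z)
X(u, M) = u + 5*M
X(z(4, -4), 6) + 156*B(4, 0) = ((4 + 2*(-4)) + 5*6) + 156*4 = ((4 - 8) + 30) + 624 = (-4 + 30) + 624 = 26 + 624 = 650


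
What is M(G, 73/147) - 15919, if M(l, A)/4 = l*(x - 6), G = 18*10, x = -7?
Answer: -25279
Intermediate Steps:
G = 180
M(l, A) = -52*l (M(l, A) = 4*(l*(-7 - 6)) = 4*(l*(-13)) = 4*(-13*l) = -52*l)
M(G, 73/147) - 15919 = -52*180 - 15919 = -9360 - 15919 = -25279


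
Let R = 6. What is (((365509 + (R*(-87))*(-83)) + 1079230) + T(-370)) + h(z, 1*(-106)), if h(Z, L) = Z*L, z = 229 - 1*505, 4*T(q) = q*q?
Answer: 1551546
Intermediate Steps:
T(q) = q²/4 (T(q) = (q*q)/4 = q²/4)
z = -276 (z = 229 - 505 = -276)
h(Z, L) = L*Z
(((365509 + (R*(-87))*(-83)) + 1079230) + T(-370)) + h(z, 1*(-106)) = (((365509 + (6*(-87))*(-83)) + 1079230) + (¼)*(-370)²) + (1*(-106))*(-276) = (((365509 - 522*(-83)) + 1079230) + (¼)*136900) - 106*(-276) = (((365509 + 43326) + 1079230) + 34225) + 29256 = ((408835 + 1079230) + 34225) + 29256 = (1488065 + 34225) + 29256 = 1522290 + 29256 = 1551546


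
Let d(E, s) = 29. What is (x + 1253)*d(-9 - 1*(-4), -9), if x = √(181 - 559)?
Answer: 36337 + 87*I*√42 ≈ 36337.0 + 563.82*I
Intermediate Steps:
x = 3*I*√42 (x = √(-378) = 3*I*√42 ≈ 19.442*I)
(x + 1253)*d(-9 - 1*(-4), -9) = (3*I*√42 + 1253)*29 = (1253 + 3*I*√42)*29 = 36337 + 87*I*√42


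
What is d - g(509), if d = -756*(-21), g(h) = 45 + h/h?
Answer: 15830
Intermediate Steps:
g(h) = 46 (g(h) = 45 + 1 = 46)
d = 15876
d - g(509) = 15876 - 1*46 = 15876 - 46 = 15830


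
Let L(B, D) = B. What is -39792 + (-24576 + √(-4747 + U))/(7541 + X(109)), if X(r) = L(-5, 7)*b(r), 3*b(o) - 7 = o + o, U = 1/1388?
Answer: -142587024/3583 + I*√2286325745/4973204 ≈ -39795.0 + 0.0096146*I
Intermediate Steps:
U = 1/1388 ≈ 0.00072046
b(o) = 7/3 + 2*o/3 (b(o) = 7/3 + (o + o)/3 = 7/3 + (2*o)/3 = 7/3 + 2*o/3)
X(r) = -35/3 - 10*r/3 (X(r) = -5*(7/3 + 2*r/3) = -35/3 - 10*r/3)
-39792 + (-24576 + √(-4747 + U))/(7541 + X(109)) = -39792 + (-24576 + √(-4747 + 1/1388))/(7541 + (-35/3 - 10/3*109)) = -39792 + (-24576 + √(-6588835/1388))/(7541 + (-35/3 - 1090/3)) = -39792 + (-24576 + I*√2286325745/694)/(7541 - 375) = -39792 + (-24576 + I*√2286325745/694)/7166 = -39792 + (-24576 + I*√2286325745/694)*(1/7166) = -39792 + (-12288/3583 + I*√2286325745/4973204) = -142587024/3583 + I*√2286325745/4973204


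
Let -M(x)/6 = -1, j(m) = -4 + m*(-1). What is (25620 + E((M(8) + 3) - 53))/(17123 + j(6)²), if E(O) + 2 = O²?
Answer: 27554/17223 ≈ 1.5998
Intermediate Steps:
j(m) = -4 - m
M(x) = 6 (M(x) = -6*(-1) = 6)
E(O) = -2 + O²
(25620 + E((M(8) + 3) - 53))/(17123 + j(6)²) = (25620 + (-2 + ((6 + 3) - 53)²))/(17123 + (-4 - 1*6)²) = (25620 + (-2 + (9 - 53)²))/(17123 + (-4 - 6)²) = (25620 + (-2 + (-44)²))/(17123 + (-10)²) = (25620 + (-2 + 1936))/(17123 + 100) = (25620 + 1934)/17223 = 27554*(1/17223) = 27554/17223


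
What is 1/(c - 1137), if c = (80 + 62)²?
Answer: 1/19027 ≈ 5.2557e-5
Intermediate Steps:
c = 20164 (c = 142² = 20164)
1/(c - 1137) = 1/(20164 - 1137) = 1/19027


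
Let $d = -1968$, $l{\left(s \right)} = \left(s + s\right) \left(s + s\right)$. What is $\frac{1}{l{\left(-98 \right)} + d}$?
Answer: $\frac{1}{36448} \approx 2.7436 \cdot 10^{-5}$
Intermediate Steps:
$l{\left(s \right)} = 4 s^{2}$ ($l{\left(s \right)} = 2 s 2 s = 4 s^{2}$)
$\frac{1}{l{\left(-98 \right)} + d} = \frac{1}{4 \left(-98\right)^{2} - 1968} = \frac{1}{4 \cdot 9604 - 1968} = \frac{1}{38416 - 1968} = \frac{1}{36448}$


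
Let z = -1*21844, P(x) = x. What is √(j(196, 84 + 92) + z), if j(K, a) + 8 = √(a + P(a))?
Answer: 2*√(-5463 + √22) ≈ 147.76*I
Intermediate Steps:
z = -21844
j(K, a) = -8 + √2*√a (j(K, a) = -8 + √(a + a) = -8 + √(2*a) = -8 + √2*√a)
√(j(196, 84 + 92) + z) = √((-8 + √2*√(84 + 92)) - 21844) = √((-8 + √2*√176) - 21844) = √((-8 + √2*(4*√11)) - 21844) = √((-8 + 4*√22) - 21844) = √(-21852 + 4*√22)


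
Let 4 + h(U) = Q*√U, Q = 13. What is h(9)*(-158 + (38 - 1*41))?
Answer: -5635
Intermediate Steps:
h(U) = -4 + 13*√U
h(9)*(-158 + (38 - 1*41)) = (-4 + 13*√9)*(-158 + (38 - 1*41)) = (-4 + 13*3)*(-158 + (38 - 41)) = (-4 + 39)*(-158 - 3) = 35*(-161) = -5635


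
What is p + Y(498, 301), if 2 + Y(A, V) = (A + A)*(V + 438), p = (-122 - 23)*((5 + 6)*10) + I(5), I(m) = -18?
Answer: 720074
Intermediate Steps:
p = -15968 (p = (-122 - 23)*((5 + 6)*10) - 18 = -1595*10 - 18 = -145*110 - 18 = -15950 - 18 = -15968)
Y(A, V) = -2 + 2*A*(438 + V) (Y(A, V) = -2 + (A + A)*(V + 438) = -2 + (2*A)*(438 + V) = -2 + 2*A*(438 + V))
p + Y(498, 301) = -15968 + (-2 + 876*498 + 2*498*301) = -15968 + (-2 + 436248 + 299796) = -15968 + 736042 = 720074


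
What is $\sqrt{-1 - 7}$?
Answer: $2 i \sqrt{2} \approx 2.8284 i$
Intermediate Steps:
$\sqrt{-1 - 7} = \sqrt{-8} = 2 i \sqrt{2}$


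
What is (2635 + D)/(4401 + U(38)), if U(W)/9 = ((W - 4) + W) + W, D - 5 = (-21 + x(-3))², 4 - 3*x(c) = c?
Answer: 26896/48519 ≈ 0.55434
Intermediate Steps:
x(c) = 4/3 - c/3
D = 3181/9 (D = 5 + (-21 + (4/3 - ⅓*(-3)))² = 5 + (-21 + (4/3 + 1))² = 5 + (-21 + 7/3)² = 5 + (-56/3)² = 5 + 3136/9 = 3181/9 ≈ 353.44)
U(W) = -36 + 27*W (U(W) = 9*(((W - 4) + W) + W) = 9*(((-4 + W) + W) + W) = 9*((-4 + 2*W) + W) = 9*(-4 + 3*W) = -36 + 27*W)
(2635 + D)/(4401 + U(38)) = (2635 + 3181/9)/(4401 + (-36 + 27*38)) = 26896/(9*(4401 + (-36 + 1026))) = 26896/(9*(4401 + 990)) = (26896/9)/5391 = (26896/9)*(1/5391) = 26896/48519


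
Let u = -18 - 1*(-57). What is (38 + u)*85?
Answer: 6545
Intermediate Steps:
u = 39 (u = -18 + 57 = 39)
(38 + u)*85 = (38 + 39)*85 = 77*85 = 6545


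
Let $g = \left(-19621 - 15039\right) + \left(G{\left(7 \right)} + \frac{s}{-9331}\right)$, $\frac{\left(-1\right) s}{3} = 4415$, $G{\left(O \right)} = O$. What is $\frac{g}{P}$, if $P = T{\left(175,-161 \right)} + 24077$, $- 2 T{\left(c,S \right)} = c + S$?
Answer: $- \frac{161666949}{112298585} \approx -1.4396$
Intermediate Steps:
$s = -13245$ ($s = \left(-3\right) 4415 = -13245$)
$T{\left(c,S \right)} = - \frac{S}{2} - \frac{c}{2}$ ($T{\left(c,S \right)} = - \frac{c + S}{2} = - \frac{S + c}{2} = - \frac{S}{2} - \frac{c}{2}$)
$g = - \frac{323333898}{9331}$ ($g = \left(-19621 - 15039\right) + \left(7 - \frac{13245}{-9331}\right) = -34660 + \left(7 - - \frac{13245}{9331}\right) = -34660 + \left(7 + \frac{13245}{9331}\right) = -34660 + \frac{78562}{9331} = - \frac{323333898}{9331} \approx -34652.0$)
$P = 24070$ ($P = \left(\left(- \frac{1}{2}\right) \left(-161\right) - \frac{175}{2}\right) + 24077 = \left(\frac{161}{2} - \frac{175}{2}\right) + 24077 = -7 + 24077 = 24070$)
$\frac{g}{P} = - \frac{323333898}{9331 \cdot 24070} = \left(- \frac{323333898}{9331}\right) \frac{1}{24070} = - \frac{161666949}{112298585}$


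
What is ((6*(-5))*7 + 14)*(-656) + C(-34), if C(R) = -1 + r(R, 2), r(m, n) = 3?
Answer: 128578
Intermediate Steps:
C(R) = 2 (C(R) = -1 + 3 = 2)
((6*(-5))*7 + 14)*(-656) + C(-34) = ((6*(-5))*7 + 14)*(-656) + 2 = (-30*7 + 14)*(-656) + 2 = (-210 + 14)*(-656) + 2 = -196*(-656) + 2 = 128576 + 2 = 128578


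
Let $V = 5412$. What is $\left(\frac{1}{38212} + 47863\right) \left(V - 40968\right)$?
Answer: $- \frac{16257456166773}{9553} \approx -1.7018 \cdot 10^{9}$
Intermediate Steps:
$\left(\frac{1}{38212} + 47863\right) \left(V - 40968\right) = \left(\frac{1}{38212} + 47863\right) \left(5412 - 40968\right) = \left(\frac{1}{38212} + 47863\right) \left(-35556\right) = \frac{1828940957}{38212} \left(-35556\right) = - \frac{16257456166773}{9553}$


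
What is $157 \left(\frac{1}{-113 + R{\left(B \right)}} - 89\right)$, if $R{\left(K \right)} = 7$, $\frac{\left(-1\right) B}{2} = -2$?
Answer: $- \frac{1481295}{106} \approx -13974.0$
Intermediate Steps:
$B = 4$ ($B = \left(-2\right) \left(-2\right) = 4$)
$157 \left(\frac{1}{-113 + R{\left(B \right)}} - 89\right) = 157 \left(\frac{1}{-113 + 7} - 89\right) = 157 \left(\frac{1}{-106} - 89\right) = 157 \left(- \frac{1}{106} - 89\right) = 157 \left(- \frac{9435}{106}\right) = - \frac{1481295}{106}$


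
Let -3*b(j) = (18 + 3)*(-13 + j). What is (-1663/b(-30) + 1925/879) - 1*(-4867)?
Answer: 1286823641/264579 ≈ 4863.7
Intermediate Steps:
b(j) = 91 - 7*j (b(j) = -(18 + 3)*(-13 + j)/3 = -7*(-13 + j) = -(-273 + 21*j)/3 = 91 - 7*j)
(-1663/b(-30) + 1925/879) - 1*(-4867) = (-1663/(91 - 7*(-30)) + 1925/879) - 1*(-4867) = (-1663/(91 + 210) + 1925*(1/879)) + 4867 = (-1663/301 + 1925/879) + 4867 = -882352/264579 + 4867 = 1286823641/264579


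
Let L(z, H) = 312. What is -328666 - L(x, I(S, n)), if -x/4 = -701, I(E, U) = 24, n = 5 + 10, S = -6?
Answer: -328978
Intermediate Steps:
n = 15
x = 2804 (x = -4*(-701) = 2804)
-328666 - L(x, I(S, n)) = -328666 - 1*312 = -328666 - 312 = -328978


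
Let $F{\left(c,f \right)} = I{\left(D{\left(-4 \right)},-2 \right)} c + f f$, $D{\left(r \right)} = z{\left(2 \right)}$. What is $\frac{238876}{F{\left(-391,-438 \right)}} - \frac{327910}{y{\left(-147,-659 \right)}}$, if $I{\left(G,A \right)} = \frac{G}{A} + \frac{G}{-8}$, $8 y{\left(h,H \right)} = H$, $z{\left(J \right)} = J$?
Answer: $\frac{2018800302816}{506989129} \approx 3981.9$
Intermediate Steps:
$D{\left(r \right)} = 2$
$y{\left(h,H \right)} = \frac{H}{8}$
$I{\left(G,A \right)} = - \frac{G}{8} + \frac{G}{A}$ ($I{\left(G,A \right)} = \frac{G}{A} + G \left(- \frac{1}{8}\right) = \frac{G}{A} - \frac{G}{8} = - \frac{G}{8} + \frac{G}{A}$)
$F{\left(c,f \right)} = f^{2} - \frac{5 c}{4}$ ($F{\left(c,f \right)} = \left(\left(- \frac{1}{8}\right) 2 + \frac{2}{-2}\right) c + f f = \left(- \frac{1}{4} + 2 \left(- \frac{1}{2}\right)\right) c + f^{2} = \left(- \frac{1}{4} - 1\right) c + f^{2} = - \frac{5 c}{4} + f^{2} = f^{2} - \frac{5 c}{4}$)
$\frac{238876}{F{\left(-391,-438 \right)}} - \frac{327910}{y{\left(-147,-659 \right)}} = \frac{238876}{\left(-438\right)^{2} - - \frac{1955}{4}} - \frac{327910}{\frac{1}{8} \left(-659\right)} = \frac{238876}{191844 + \frac{1955}{4}} - \frac{327910}{- \frac{659}{8}} = \frac{238876}{\frac{769331}{4}} - - \frac{2623280}{659} = 238876 \cdot \frac{4}{769331} + \frac{2623280}{659} = \frac{955504}{769331} + \frac{2623280}{659} = \frac{2018800302816}{506989129}$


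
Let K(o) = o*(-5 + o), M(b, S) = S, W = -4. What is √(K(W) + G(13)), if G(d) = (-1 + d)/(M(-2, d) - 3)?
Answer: √930/5 ≈ 6.0992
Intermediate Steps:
G(d) = (-1 + d)/(-3 + d) (G(d) = (-1 + d)/(d - 3) = (-1 + d)/(-3 + d))
√(K(W) + G(13)) = √(-4*(-5 - 4) + (-1 + 13)/(-3 + 13)) = √(-4*(-9) + 12/10) = √(36 + (⅒)*12) = √(36 + 6/5) = √(186/5) = √930/5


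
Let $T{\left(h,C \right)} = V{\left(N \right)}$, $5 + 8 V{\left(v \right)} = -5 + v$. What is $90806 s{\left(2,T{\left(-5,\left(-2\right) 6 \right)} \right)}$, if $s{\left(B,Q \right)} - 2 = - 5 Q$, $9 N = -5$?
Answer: $\frac{28104457}{36} \approx 7.8068 \cdot 10^{5}$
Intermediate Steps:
$N = - \frac{5}{9}$ ($N = \frac{1}{9} \left(-5\right) = - \frac{5}{9} \approx -0.55556$)
$V{\left(v \right)} = - \frac{5}{4} + \frac{v}{8}$ ($V{\left(v \right)} = - \frac{5}{8} + \frac{-5 + v}{8} = - \frac{5}{8} + \left(- \frac{5}{8} + \frac{v}{8}\right) = - \frac{5}{4} + \frac{v}{8}$)
$T{\left(h,C \right)} = - \frac{95}{72}$ ($T{\left(h,C \right)} = - \frac{5}{4} + \frac{1}{8} \left(- \frac{5}{9}\right) = - \frac{5}{4} - \frac{5}{72} = - \frac{95}{72}$)
$s{\left(B,Q \right)} = 2 - 5 Q$
$90806 s{\left(2,T{\left(-5,\left(-2\right) 6 \right)} \right)} = 90806 \left(2 - - \frac{475}{72}\right) = 90806 \left(2 + \frac{475}{72}\right) = 90806 \cdot \frac{619}{72} = \frac{28104457}{36}$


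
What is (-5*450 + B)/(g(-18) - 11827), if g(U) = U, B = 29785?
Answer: -5507/2369 ≈ -2.3246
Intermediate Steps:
(-5*450 + B)/(g(-18) - 11827) = (-5*450 + 29785)/(-18 - 11827) = (-2250 + 29785)/(-11845) = 27535*(-1/11845) = -5507/2369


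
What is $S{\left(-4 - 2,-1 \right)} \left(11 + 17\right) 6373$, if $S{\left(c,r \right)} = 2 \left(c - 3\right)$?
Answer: $-3211992$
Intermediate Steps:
$S{\left(c,r \right)} = -6 + 2 c$ ($S{\left(c,r \right)} = 2 \left(-3 + c\right) = -6 + 2 c$)
$S{\left(-4 - 2,-1 \right)} \left(11 + 17\right) 6373 = \left(-6 + 2 \left(-4 - 2\right)\right) \left(11 + 17\right) 6373 = \left(-6 + 2 \left(-6\right)\right) 28 \cdot 6373 = \left(-6 - 12\right) 28 \cdot 6373 = \left(-18\right) 28 \cdot 6373 = \left(-504\right) 6373 = -3211992$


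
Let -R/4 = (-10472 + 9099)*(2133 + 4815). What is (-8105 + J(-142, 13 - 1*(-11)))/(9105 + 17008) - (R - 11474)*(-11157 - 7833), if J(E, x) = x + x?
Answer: 18916529521501483/26113 ≈ 7.2441e+11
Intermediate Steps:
J(E, x) = 2*x
R = 38158416 (R = -4*(-10472 + 9099)*(2133 + 4815) = -(-5492)*6948 = -4*(-9539604) = 38158416)
(-8105 + J(-142, 13 - 1*(-11)))/(9105 + 17008) - (R - 11474)*(-11157 - 7833) = (-8105 + 2*(13 - 1*(-11)))/(9105 + 17008) - (38158416 - 11474)*(-11157 - 7833) = (-8105 + 2*(13 + 11))/26113 - 38146942*(-18990) = (-8105 + 2*24)*(1/26113) - 1*(-724410428580) = (-8105 + 48)*(1/26113) + 724410428580 = -8057*1/26113 + 724410428580 = -8057/26113 + 724410428580 = 18916529521501483/26113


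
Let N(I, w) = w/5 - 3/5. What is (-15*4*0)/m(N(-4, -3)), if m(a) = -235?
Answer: 0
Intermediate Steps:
N(I, w) = -3/5 + w/5 (N(I, w) = w*(1/5) - 3*1/5 = w/5 - 3/5 = -3/5 + w/5)
(-15*4*0)/m(N(-4, -3)) = (-15*4*0)/(-235) = -60*0*(-1/235) = 0*(-1/235) = 0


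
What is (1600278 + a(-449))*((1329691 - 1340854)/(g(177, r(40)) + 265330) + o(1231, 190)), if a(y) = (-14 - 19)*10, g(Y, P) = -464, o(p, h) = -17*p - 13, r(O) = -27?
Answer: -633842851209246/18919 ≈ -3.3503e+10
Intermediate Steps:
o(p, h) = -13 - 17*p
a(y) = -330 (a(y) = -33*10 = -330)
(1600278 + a(-449))*((1329691 - 1340854)/(g(177, r(40)) + 265330) + o(1231, 190)) = (1600278 - 330)*((1329691 - 1340854)/(-464 + 265330) + (-13 - 17*1231)) = 1599948*(-11163/264866 + (-13 - 20927)) = 1599948*(-11163*1/264866 - 20940) = 1599948*(-11163/264866 - 20940) = 1599948*(-5546305203/264866) = -633842851209246/18919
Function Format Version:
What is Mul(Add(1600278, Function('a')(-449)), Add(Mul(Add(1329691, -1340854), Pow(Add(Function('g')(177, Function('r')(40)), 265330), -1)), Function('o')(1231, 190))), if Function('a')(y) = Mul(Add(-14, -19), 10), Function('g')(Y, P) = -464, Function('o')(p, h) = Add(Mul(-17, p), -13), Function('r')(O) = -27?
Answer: Rational(-633842851209246, 18919) ≈ -3.3503e+10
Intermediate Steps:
Function('o')(p, h) = Add(-13, Mul(-17, p))
Function('a')(y) = -330 (Function('a')(y) = Mul(-33, 10) = -330)
Mul(Add(1600278, Function('a')(-449)), Add(Mul(Add(1329691, -1340854), Pow(Add(Function('g')(177, Function('r')(40)), 265330), -1)), Function('o')(1231, 190))) = Mul(Add(1600278, -330), Add(Mul(Add(1329691, -1340854), Pow(Add(-464, 265330), -1)), Add(-13, Mul(-17, 1231)))) = Mul(1599948, Add(Mul(-11163, Pow(264866, -1)), Add(-13, -20927))) = Mul(1599948, Add(Mul(-11163, Rational(1, 264866)), -20940)) = Mul(1599948, Add(Rational(-11163, 264866), -20940)) = Mul(1599948, Rational(-5546305203, 264866)) = Rational(-633842851209246, 18919)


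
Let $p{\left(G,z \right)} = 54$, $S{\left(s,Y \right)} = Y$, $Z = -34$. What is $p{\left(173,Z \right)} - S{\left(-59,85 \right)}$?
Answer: $-31$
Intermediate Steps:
$p{\left(173,Z \right)} - S{\left(-59,85 \right)} = 54 - 85 = -31$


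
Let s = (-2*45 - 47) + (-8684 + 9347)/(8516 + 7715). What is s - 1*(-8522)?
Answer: 136097598/16231 ≈ 8385.0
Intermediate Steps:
s = -2222984/16231 (s = (-90 - 47) + 663/16231 = -137 + 663*(1/16231) = -137 + 663/16231 = -2222984/16231 ≈ -136.96)
s - 1*(-8522) = -2222984/16231 - 1*(-8522) = -2222984/16231 + 8522 = 136097598/16231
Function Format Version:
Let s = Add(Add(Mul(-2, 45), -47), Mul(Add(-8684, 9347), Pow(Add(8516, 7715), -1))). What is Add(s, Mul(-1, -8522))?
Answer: Rational(136097598, 16231) ≈ 8385.0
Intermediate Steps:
s = Rational(-2222984, 16231) (s = Add(Add(-90, -47), Mul(663, Pow(16231, -1))) = Add(-137, Mul(663, Rational(1, 16231))) = Add(-137, Rational(663, 16231)) = Rational(-2222984, 16231) ≈ -136.96)
Add(s, Mul(-1, -8522)) = Add(Rational(-2222984, 16231), Mul(-1, -8522)) = Add(Rational(-2222984, 16231), 8522) = Rational(136097598, 16231)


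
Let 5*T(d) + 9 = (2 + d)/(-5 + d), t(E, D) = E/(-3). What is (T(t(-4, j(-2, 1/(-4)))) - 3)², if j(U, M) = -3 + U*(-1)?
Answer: 75076/3025 ≈ 24.819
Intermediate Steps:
j(U, M) = -3 - U
t(E, D) = -E/3 (t(E, D) = E*(-⅓) = -E/3)
T(d) = -9/5 + (2 + d)/(5*(-5 + d)) (T(d) = -9/5 + ((2 + d)/(-5 + d))/5 = -9/5 + (2 + d)/(5*(-5 + d)))
(T(t(-4, j(-2, 1/(-4)))) - 3)² = ((47 - (-8)*(-4)/3)/(5*(-5 - ⅓*(-4))) - 3)² = ((47 - 8*4/3)/(5*(-5 + 4/3)) - 3)² = ((47 - 32/3)/(5*(-11/3)) - 3)² = ((⅕)*(-3/11)*(109/3) - 3)² = (-109/55 - 3)² = (-274/55)² = 75076/3025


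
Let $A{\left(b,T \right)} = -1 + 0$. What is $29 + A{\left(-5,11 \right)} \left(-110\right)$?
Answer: $139$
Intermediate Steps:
$A{\left(b,T \right)} = -1$
$29 + A{\left(-5,11 \right)} \left(-110\right) = 29 - -110 = 29 + 110 = 139$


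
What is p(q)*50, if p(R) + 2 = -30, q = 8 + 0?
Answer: -1600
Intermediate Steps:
q = 8
p(R) = -32 (p(R) = -2 - 30 = -32)
p(q)*50 = -32*50 = -1600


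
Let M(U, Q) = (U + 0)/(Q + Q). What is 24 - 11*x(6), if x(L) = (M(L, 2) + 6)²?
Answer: -2379/4 ≈ -594.75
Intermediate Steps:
M(U, Q) = U/(2*Q) (M(U, Q) = U/((2*Q)) = U*(1/(2*Q)) = U/(2*Q))
x(L) = (6 + L/4)² (x(L) = ((½)*L/2 + 6)² = ((½)*L*(½) + 6)² = (L/4 + 6)² = (6 + L/4)²)
24 - 11*x(6) = 24 - 11*(24 + 6)²/16 = 24 - 11*30²/16 = 24 - 11*900/16 = 24 - 11*225/4 = 24 - 2475/4 = -2379/4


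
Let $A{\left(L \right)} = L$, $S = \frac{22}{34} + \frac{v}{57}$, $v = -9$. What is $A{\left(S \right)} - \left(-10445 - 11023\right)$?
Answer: $\frac{6934322}{323} \approx 21469.0$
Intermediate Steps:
$S = \frac{158}{323}$ ($S = \frac{22}{34} - \frac{9}{57} = 22 \cdot \frac{1}{34} - \frac{3}{19} = \frac{11}{17} - \frac{3}{19} = \frac{158}{323} \approx 0.48916$)
$A{\left(S \right)} - \left(-10445 - 11023\right) = \frac{158}{323} - \left(-10445 - 11023\right) = \frac{158}{323} - -21468 = \frac{158}{323} + 21468 = \frac{6934322}{323}$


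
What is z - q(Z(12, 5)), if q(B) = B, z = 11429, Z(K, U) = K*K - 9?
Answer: 11294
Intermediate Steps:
Z(K, U) = -9 + K² (Z(K, U) = K² - 9 = -9 + K²)
z - q(Z(12, 5)) = 11429 - (-9 + 12²) = 11429 - (-9 + 144) = 11429 - 1*135 = 11429 - 135 = 11294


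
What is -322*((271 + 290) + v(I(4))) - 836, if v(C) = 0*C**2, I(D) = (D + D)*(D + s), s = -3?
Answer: -181478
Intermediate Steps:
I(D) = 2*D*(-3 + D) (I(D) = (D + D)*(D - 3) = (2*D)*(-3 + D) = 2*D*(-3 + D))
v(C) = 0
-322*((271 + 290) + v(I(4))) - 836 = -322*((271 + 290) + 0) - 836 = -322*(561 + 0) - 836 = -322*561 - 836 = -180642 - 836 = -181478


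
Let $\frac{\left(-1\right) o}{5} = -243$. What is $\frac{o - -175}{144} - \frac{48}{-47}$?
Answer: $\frac{36121}{3384} \approx 10.674$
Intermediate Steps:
$o = 1215$ ($o = \left(-5\right) \left(-243\right) = 1215$)
$\frac{o - -175}{144} - \frac{48}{-47} = \frac{1215 - -175}{144} - \frac{48}{-47} = \left(1215 + 175\right) \frac{1}{144} - - \frac{48}{47} = 1390 \cdot \frac{1}{144} + \frac{48}{47} = \frac{695}{72} + \frac{48}{47} = \frac{36121}{3384}$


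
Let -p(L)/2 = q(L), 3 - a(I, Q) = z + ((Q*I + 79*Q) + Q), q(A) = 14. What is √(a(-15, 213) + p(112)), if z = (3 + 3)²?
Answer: I*√13906 ≈ 117.92*I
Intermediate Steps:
z = 36 (z = 6² = 36)
a(I, Q) = -33 - 80*Q - I*Q (a(I, Q) = 3 - (36 + ((Q*I + 79*Q) + Q)) = 3 - (36 + ((I*Q + 79*Q) + Q)) = 3 - (36 + ((79*Q + I*Q) + Q)) = 3 - (36 + (80*Q + I*Q)) = 3 - (36 + 80*Q + I*Q) = 3 + (-36 - 80*Q - I*Q) = -33 - 80*Q - I*Q)
p(L) = -28 (p(L) = -2*14 = -28)
√(a(-15, 213) + p(112)) = √((-33 - 80*213 - 1*(-15)*213) - 28) = √((-33 - 17040 + 3195) - 28) = √(-13878 - 28) = √(-13906) = I*√13906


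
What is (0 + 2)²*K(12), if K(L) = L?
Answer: 48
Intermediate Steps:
(0 + 2)²*K(12) = (0 + 2)²*12 = 2²*12 = 4*12 = 48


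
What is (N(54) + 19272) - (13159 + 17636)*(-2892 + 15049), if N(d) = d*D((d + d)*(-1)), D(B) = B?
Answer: -374361375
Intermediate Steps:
N(d) = -2*d² (N(d) = d*((d + d)*(-1)) = d*((2*d)*(-1)) = d*(-2*d) = -2*d²)
(N(54) + 19272) - (13159 + 17636)*(-2892 + 15049) = (-2*54² + 19272) - (13159 + 17636)*(-2892 + 15049) = (-2*2916 + 19272) - 30795*12157 = (-5832 + 19272) - 1*374374815 = 13440 - 374374815 = -374361375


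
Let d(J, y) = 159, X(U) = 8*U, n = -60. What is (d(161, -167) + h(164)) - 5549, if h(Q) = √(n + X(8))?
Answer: -5388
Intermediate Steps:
h(Q) = 2 (h(Q) = √(-60 + 8*8) = √(-60 + 64) = √4 = 2)
(d(161, -167) + h(164)) - 5549 = (159 + 2) - 5549 = 161 - 5549 = -5388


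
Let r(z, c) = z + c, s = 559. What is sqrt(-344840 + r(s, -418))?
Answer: I*sqrt(344699) ≈ 587.11*I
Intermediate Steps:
r(z, c) = c + z
sqrt(-344840 + r(s, -418)) = sqrt(-344840 + (-418 + 559)) = sqrt(-344840 + 141) = sqrt(-344699) = I*sqrt(344699)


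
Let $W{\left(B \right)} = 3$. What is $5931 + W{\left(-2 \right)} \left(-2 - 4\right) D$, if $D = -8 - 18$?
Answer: $6399$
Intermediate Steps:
$D = -26$
$5931 + W{\left(-2 \right)} \left(-2 - 4\right) D = 5931 + 3 \left(-2 - 4\right) \left(-26\right) = 5931 + 3 \left(-6\right) \left(-26\right) = 5931 - -468 = 5931 + 468 = 6399$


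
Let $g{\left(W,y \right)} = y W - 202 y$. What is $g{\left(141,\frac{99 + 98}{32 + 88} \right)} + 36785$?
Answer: $\frac{4402183}{120} \approx 36685.0$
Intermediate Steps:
$g{\left(W,y \right)} = - 202 y + W y$ ($g{\left(W,y \right)} = W y - 202 y = - 202 y + W y$)
$g{\left(141,\frac{99 + 98}{32 + 88} \right)} + 36785 = \frac{99 + 98}{32 + 88} \left(-202 + 141\right) + 36785 = \frac{197}{120} \left(-61\right) + 36785 = - \frac{12017}{120} + 36785 = \frac{4402183}{120}$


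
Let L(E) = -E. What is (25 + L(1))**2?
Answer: 576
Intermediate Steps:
(25 + L(1))**2 = (25 - 1*1)**2 = (25 - 1)**2 = 24**2 = 576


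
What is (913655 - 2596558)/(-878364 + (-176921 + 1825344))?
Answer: -1682903/770059 ≈ -2.1854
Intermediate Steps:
(913655 - 2596558)/(-878364 + (-176921 + 1825344)) = -1682903/(-878364 + 1648423) = -1682903/770059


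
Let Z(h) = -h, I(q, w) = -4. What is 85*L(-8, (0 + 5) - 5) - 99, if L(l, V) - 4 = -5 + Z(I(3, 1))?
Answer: 156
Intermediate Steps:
L(l, V) = 3 (L(l, V) = 4 + (-5 - 1*(-4)) = 4 + (-5 + 4) = 4 - 1 = 3)
85*L(-8, (0 + 5) - 5) - 99 = 85*3 - 99 = 255 - 99 = 156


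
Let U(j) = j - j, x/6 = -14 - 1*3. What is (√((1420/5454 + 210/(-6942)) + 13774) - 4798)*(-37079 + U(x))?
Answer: 177905042 - 37079*√15235679151508881/1051713 ≈ 1.7355e+8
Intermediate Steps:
x = -102 (x = 6*(-14 - 1*3) = 6*(-14 - 3) = 6*(-17) = -102)
U(j) = 0
(√((1420/5454 + 210/(-6942)) + 13774) - 4798)*(-37079 + U(x)) = (√((1420/5454 + 210/(-6942)) + 13774) - 4798)*(-37079 + 0) = (√((1420*(1/5454) + 210*(-1/6942)) + 13774) - 4798)*(-37079) = (√((710/2727 - 35/1157) + 13774) - 4798)*(-37079) = (√(726025/3155139 + 13774) - 4798)*(-37079) = (√(43459610611/3155139) - 4798)*(-37079) = (√15235679151508881/1051713 - 4798)*(-37079) = (-4798 + √15235679151508881/1051713)*(-37079) = 177905042 - 37079*√15235679151508881/1051713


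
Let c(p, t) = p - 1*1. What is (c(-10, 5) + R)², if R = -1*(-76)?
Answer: 4225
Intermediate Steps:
c(p, t) = -1 + p (c(p, t) = p - 1 = -1 + p)
R = 76
(c(-10, 5) + R)² = ((-1 - 10) + 76)² = (-11 + 76)² = 65² = 4225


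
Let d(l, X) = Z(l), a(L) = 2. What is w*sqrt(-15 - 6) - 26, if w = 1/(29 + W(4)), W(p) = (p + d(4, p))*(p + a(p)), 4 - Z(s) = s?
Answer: -26 + I*sqrt(21)/53 ≈ -26.0 + 0.086464*I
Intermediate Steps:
Z(s) = 4 - s
d(l, X) = 4 - l
W(p) = p*(2 + p) (W(p) = (p + (4 - 1*4))*(p + 2) = (p + (4 - 4))*(2 + p) = (p + 0)*(2 + p) = p*(2 + p))
w = 1/53 (w = 1/(29 + 4*(2 + 4)) = 1/(29 + 4*6) = 1/(29 + 24) = 1/53 ≈ 0.018868)
w*sqrt(-15 - 6) - 26 = sqrt(-15 - 6)/53 - 26 = sqrt(-21)/53 - 26 = (I*sqrt(21))/53 - 26 = I*sqrt(21)/53 - 26 = -26 + I*sqrt(21)/53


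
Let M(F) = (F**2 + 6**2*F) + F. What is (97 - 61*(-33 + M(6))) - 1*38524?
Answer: -52152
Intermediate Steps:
M(F) = F**2 + 37*F (M(F) = (F**2 + 36*F) + F = F**2 + 37*F)
(97 - 61*(-33 + M(6))) - 1*38524 = (97 - 61*(-33 + 6*(37 + 6))) - 1*38524 = (97 - 61*(-33 + 6*43)) - 38524 = (97 - 61*(-33 + 258)) - 38524 = (97 - 61*225) - 38524 = (97 - 13725) - 38524 = -13628 - 38524 = -52152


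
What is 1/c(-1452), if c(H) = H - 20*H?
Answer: 1/27588 ≈ 3.6248e-5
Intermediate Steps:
c(H) = -19*H
1/c(-1452) = 1/(-19*(-1452)) = 1/27588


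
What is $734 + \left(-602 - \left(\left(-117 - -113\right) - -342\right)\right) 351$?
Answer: $-329206$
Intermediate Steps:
$734 + \left(-602 - \left(\left(-117 - -113\right) - -342\right)\right) 351 = 734 + \left(-602 - \left(\left(-117 + 113\right) + 342\right)\right) 351 = 734 + \left(-602 - \left(-4 + 342\right)\right) 351 = 734 + \left(-602 - 338\right) 351 = 734 - 329940 = -329206$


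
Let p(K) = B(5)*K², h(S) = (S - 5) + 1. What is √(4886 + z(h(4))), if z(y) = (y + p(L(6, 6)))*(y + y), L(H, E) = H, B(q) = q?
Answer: √4886 ≈ 69.900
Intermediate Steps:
h(S) = -4 + S (h(S) = (-5 + S) + 1 = -4 + S)
p(K) = 5*K²
z(y) = 2*y*(180 + y) (z(y) = (y + 5*6²)*(y + y) = (y + 5*36)*(2*y) = (y + 180)*(2*y) = (180 + y)*(2*y) = 2*y*(180 + y))
√(4886 + z(h(4))) = √(4886 + 2*(-4 + 4)*(180 + (-4 + 4))) = √(4886 + 2*0*(180 + 0)) = √(4886 + 2*0*180) = √(4886 + 0) = √4886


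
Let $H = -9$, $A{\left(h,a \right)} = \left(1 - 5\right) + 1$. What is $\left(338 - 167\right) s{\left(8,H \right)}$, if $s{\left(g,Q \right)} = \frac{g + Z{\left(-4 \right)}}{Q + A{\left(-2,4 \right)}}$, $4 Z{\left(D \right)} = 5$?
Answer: $- \frac{2109}{16} \approx -131.81$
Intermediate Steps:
$Z{\left(D \right)} = \frac{5}{4}$ ($Z{\left(D \right)} = \frac{1}{4} \cdot 5 = \frac{5}{4}$)
$A{\left(h,a \right)} = -3$ ($A{\left(h,a \right)} = -4 + 1 = -3$)
$s{\left(g,Q \right)} = \frac{\frac{5}{4} + g}{-3 + Q}$ ($s{\left(g,Q \right)} = \frac{g + \frac{5}{4}}{Q - 3} = \frac{\frac{5}{4} + g}{-3 + Q}$)
$\left(338 - 167\right) s{\left(8,H \right)} = \left(338 - 167\right) \frac{\frac{5}{4} + 8}{-3 - 9} = \left(338 - 167\right) \frac{1}{-12} \cdot \frac{37}{4} = 171 \left(\left(- \frac{1}{12}\right) \frac{37}{4}\right) = 171 \left(- \frac{37}{48}\right) = - \frac{2109}{16}$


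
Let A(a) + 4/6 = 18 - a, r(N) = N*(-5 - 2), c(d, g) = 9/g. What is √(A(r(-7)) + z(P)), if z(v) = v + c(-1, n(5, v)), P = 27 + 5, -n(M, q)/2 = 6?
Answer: I*√15/6 ≈ 0.6455*I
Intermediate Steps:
n(M, q) = -12 (n(M, q) = -2*6 = -12)
r(N) = -7*N (r(N) = N*(-7) = -7*N)
A(a) = 52/3 - a (A(a) = -⅔ + (18 - a) = 52/3 - a)
P = 32
z(v) = -¾ + v (z(v) = v + 9/(-12) = v + 9*(-1/12) = v - ¾ = -¾ + v)
√(A(r(-7)) + z(P)) = √((52/3 - (-7)*(-7)) + (-¾ + 32)) = √((52/3 - 1*49) + 125/4) = √((52/3 - 49) + 125/4) = √(-95/3 + 125/4) = √(-5/12) = I*√15/6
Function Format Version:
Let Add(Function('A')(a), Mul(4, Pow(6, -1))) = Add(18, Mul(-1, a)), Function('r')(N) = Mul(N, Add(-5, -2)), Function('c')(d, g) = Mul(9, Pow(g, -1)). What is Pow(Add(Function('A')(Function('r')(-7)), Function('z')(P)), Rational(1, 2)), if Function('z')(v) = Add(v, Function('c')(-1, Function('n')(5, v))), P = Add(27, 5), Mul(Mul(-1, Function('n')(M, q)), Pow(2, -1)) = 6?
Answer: Mul(Rational(1, 6), I, Pow(15, Rational(1, 2))) ≈ Mul(0.64550, I)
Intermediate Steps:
Function('n')(M, q) = -12 (Function('n')(M, q) = Mul(-2, 6) = -12)
Function('r')(N) = Mul(-7, N) (Function('r')(N) = Mul(N, -7) = Mul(-7, N))
Function('A')(a) = Add(Rational(52, 3), Mul(-1, a)) (Function('A')(a) = Add(Rational(-2, 3), Add(18, Mul(-1, a))) = Add(Rational(52, 3), Mul(-1, a)))
P = 32
Function('z')(v) = Add(Rational(-3, 4), v) (Function('z')(v) = Add(v, Mul(9, Pow(-12, -1))) = Add(v, Mul(9, Rational(-1, 12))) = Add(v, Rational(-3, 4)) = Add(Rational(-3, 4), v))
Pow(Add(Function('A')(Function('r')(-7)), Function('z')(P)), Rational(1, 2)) = Pow(Add(Add(Rational(52, 3), Mul(-1, Mul(-7, -7))), Add(Rational(-3, 4), 32)), Rational(1, 2)) = Pow(Add(Add(Rational(52, 3), Mul(-1, 49)), Rational(125, 4)), Rational(1, 2)) = Pow(Add(Add(Rational(52, 3), -49), Rational(125, 4)), Rational(1, 2)) = Pow(Add(Rational(-95, 3), Rational(125, 4)), Rational(1, 2)) = Pow(Rational(-5, 12), Rational(1, 2)) = Mul(Rational(1, 6), I, Pow(15, Rational(1, 2)))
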